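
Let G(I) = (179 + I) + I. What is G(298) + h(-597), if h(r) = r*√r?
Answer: 775 - 597*I*√597 ≈ 775.0 - 14587.0*I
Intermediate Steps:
h(r) = r^(3/2)
G(I) = 179 + 2*I
G(298) + h(-597) = (179 + 2*298) + (-597)^(3/2) = (179 + 596) - 597*I*√597 = 775 - 597*I*√597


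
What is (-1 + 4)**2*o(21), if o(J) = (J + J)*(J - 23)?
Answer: -756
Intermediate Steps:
o(J) = 2*J*(-23 + J) (o(J) = (2*J)*(-23 + J) = 2*J*(-23 + J))
(-1 + 4)**2*o(21) = (-1 + 4)**2*(2*21*(-23 + 21)) = 3**2*(2*21*(-2)) = 9*(-84) = -756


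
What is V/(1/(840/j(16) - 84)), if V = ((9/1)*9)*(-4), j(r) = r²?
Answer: 209223/8 ≈ 26153.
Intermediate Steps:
V = -324 (V = ((9*1)*9)*(-4) = (9*9)*(-4) = 81*(-4) = -324)
V/(1/(840/j(16) - 84)) = -324/(1/(840/(16²) - 84)) = -324/(1/(840/256 - 84)) = -324/(1/(840*(1/256) - 84)) = -324/(1/(105/32 - 84)) = -324/(1/(-2583/32)) = -324/(-32/2583) = -324*(-2583/32) = 209223/8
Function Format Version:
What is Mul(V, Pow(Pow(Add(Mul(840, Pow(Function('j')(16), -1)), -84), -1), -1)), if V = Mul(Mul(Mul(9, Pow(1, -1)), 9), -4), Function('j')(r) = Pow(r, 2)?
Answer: Rational(209223, 8) ≈ 26153.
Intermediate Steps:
V = -324 (V = Mul(Mul(Mul(9, 1), 9), -4) = Mul(Mul(9, 9), -4) = Mul(81, -4) = -324)
Mul(V, Pow(Pow(Add(Mul(840, Pow(Function('j')(16), -1)), -84), -1), -1)) = Mul(-324, Pow(Pow(Add(Mul(840, Pow(Pow(16, 2), -1)), -84), -1), -1)) = Mul(-324, Pow(Pow(Add(Mul(840, Pow(256, -1)), -84), -1), -1)) = Mul(-324, Pow(Pow(Add(Mul(840, Rational(1, 256)), -84), -1), -1)) = Mul(-324, Pow(Pow(Add(Rational(105, 32), -84), -1), -1)) = Mul(-324, Pow(Pow(Rational(-2583, 32), -1), -1)) = Mul(-324, Pow(Rational(-32, 2583), -1)) = Mul(-324, Rational(-2583, 32)) = Rational(209223, 8)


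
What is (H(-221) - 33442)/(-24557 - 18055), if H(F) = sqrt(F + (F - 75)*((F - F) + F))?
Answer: 16721/21306 - sqrt(65195)/42612 ≈ 0.77881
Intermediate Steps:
H(F) = sqrt(F + F*(-75 + F)) (H(F) = sqrt(F + (-75 + F)*(0 + F)) = sqrt(F + (-75 + F)*F) = sqrt(F + F*(-75 + F)))
(H(-221) - 33442)/(-24557 - 18055) = (sqrt(-221*(-74 - 221)) - 33442)/(-24557 - 18055) = (sqrt(-221*(-295)) - 33442)/(-42612) = (sqrt(65195) - 33442)*(-1/42612) = (-33442 + sqrt(65195))*(-1/42612) = 16721/21306 - sqrt(65195)/42612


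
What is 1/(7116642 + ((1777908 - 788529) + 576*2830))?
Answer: 1/9736101 ≈ 1.0271e-7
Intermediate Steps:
1/(7116642 + ((1777908 - 788529) + 576*2830)) = 1/(7116642 + (989379 + 1630080)) = 1/(7116642 + 2619459) = 1/9736101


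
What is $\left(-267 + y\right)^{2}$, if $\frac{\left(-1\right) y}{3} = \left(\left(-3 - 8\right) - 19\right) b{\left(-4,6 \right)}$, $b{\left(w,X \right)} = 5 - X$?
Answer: $127449$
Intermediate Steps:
$y = -90$ ($y = - 3 \left(\left(-3 - 8\right) - 19\right) \left(5 - 6\right) = - 3 \left(-11 - 19\right) \left(5 - 6\right) = - 3 \left(\left(-30\right) \left(-1\right)\right) = \left(-3\right) 30 = -90$)
$\left(-267 + y\right)^{2} = \left(-267 - 90\right)^{2} = \left(-357\right)^{2} = 127449$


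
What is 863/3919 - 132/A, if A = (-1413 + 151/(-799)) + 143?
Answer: 1289171395/3977318639 ≈ 0.32413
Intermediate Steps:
A = -1014881/799 (A = (-1413 + 151*(-1/799)) + 143 = (-1413 - 151/799) + 143 = -1129138/799 + 143 = -1014881/799 ≈ -1270.2)
863/3919 - 132/A = 863/3919 - 132/(-1014881/799) = 863*(1/3919) - 132*(-799/1014881) = 863/3919 + 105468/1014881 = 1289171395/3977318639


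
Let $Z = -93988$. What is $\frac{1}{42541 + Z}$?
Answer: $- \frac{1}{51447} \approx -1.9437 \cdot 10^{-5}$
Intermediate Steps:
$\frac{1}{42541 + Z} = \frac{1}{42541 - 93988} = \frac{1}{-51447} = - \frac{1}{51447}$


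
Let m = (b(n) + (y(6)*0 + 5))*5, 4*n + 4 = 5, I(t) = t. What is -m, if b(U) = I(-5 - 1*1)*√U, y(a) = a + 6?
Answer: -10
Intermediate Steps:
y(a) = 6 + a
n = ¼ (n = -1 + (¼)*5 = -1 + 5/4 = ¼ ≈ 0.25000)
b(U) = -6*√U (b(U) = (-5 - 1*1)*√U = (-5 - 1)*√U = -6*√U)
m = 10 (m = (-6*√(¼) + ((6 + 6)*0 + 5))*5 = (-6*½ + (12*0 + 5))*5 = (-3 + (0 + 5))*5 = (-3 + 5)*5 = 2*5 = 10)
-m = -1*10 = -10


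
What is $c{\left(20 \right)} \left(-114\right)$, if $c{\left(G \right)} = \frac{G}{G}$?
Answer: $-114$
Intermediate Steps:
$c{\left(G \right)} = 1$
$c{\left(20 \right)} \left(-114\right) = 1 \left(-114\right) = -114$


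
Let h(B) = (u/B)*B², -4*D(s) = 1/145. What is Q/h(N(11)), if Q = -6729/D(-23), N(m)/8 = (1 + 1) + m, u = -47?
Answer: -975705/1222 ≈ -798.45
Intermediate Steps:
D(s) = -1/580 (D(s) = -¼/145 = -¼*1/145 = -1/580)
N(m) = 16 + 8*m (N(m) = 8*((1 + 1) + m) = 8*(2 + m) = 16 + 8*m)
Q = 3902820 (Q = -6729/(-1/580) = -6729*(-580) = 3902820)
h(B) = -47*B (h(B) = (-47/B)*B² = -47*B)
Q/h(N(11)) = 3902820/((-47*(16 + 8*11))) = 3902820/((-47*(16 + 88))) = 3902820/((-47*104)) = 3902820/(-4888) = 3902820*(-1/4888) = -975705/1222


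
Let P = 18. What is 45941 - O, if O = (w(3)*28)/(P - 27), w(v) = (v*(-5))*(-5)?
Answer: 138523/3 ≈ 46174.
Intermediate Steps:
w(v) = 25*v (w(v) = -5*v*(-5) = 25*v)
O = -700/3 (O = ((25*3)*28)/(18 - 27) = (75*28)/(-9) = 2100*(-1/9) = -700/3 ≈ -233.33)
45941 - O = 45941 - 1*(-700/3) = 45941 + 700/3 = 138523/3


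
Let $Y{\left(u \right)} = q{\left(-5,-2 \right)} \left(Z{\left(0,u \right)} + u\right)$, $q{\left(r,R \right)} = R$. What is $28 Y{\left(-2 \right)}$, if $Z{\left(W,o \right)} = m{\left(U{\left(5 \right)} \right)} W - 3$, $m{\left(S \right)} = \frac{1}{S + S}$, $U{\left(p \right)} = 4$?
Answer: $280$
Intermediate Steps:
$m{\left(S \right)} = \frac{1}{2 S}$
$Z{\left(W,o \right)} = -3 + \frac{W}{8}$ ($Z{\left(W,o \right)} = \frac{1}{2 \cdot 4} W - 3 = \frac{1}{2} \cdot \frac{1}{4} W - 3 = \frac{W}{8} - 3 = -3 + \frac{W}{8}$)
$Y{\left(u \right)} = 6 - 2 u$ ($Y{\left(u \right)} = - 2 \left(\left(-3 + \frac{1}{8} \cdot 0\right) + u\right) = - 2 \left(\left(-3 + 0\right) + u\right) = - 2 \left(-3 + u\right) = 6 - 2 u$)
$28 Y{\left(-2 \right)} = 28 \left(6 - -4\right) = 28 \left(6 + 4\right) = 28 \cdot 10 = 280$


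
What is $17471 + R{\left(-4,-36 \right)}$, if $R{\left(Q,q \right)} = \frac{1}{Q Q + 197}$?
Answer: $\frac{3721324}{213} \approx 17471.0$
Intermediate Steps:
$R{\left(Q,q \right)} = \frac{1}{197 + Q^{2}}$ ($R{\left(Q,q \right)} = \frac{1}{Q^{2} + 197} = \frac{1}{197 + Q^{2}}$)
$17471 + R{\left(-4,-36 \right)} = 17471 + \frac{1}{197 + \left(-4\right)^{2}} = 17471 + \frac{1}{197 + 16} = 17471 + \frac{1}{213} = \frac{3721324}{213}$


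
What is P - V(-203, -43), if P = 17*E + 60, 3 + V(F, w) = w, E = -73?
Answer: -1135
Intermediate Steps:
V(F, w) = -3 + w
P = -1181 (P = 17*(-73) + 60 = -1241 + 60 = -1181)
P - V(-203, -43) = -1181 - (-3 - 43) = -1181 - 1*(-46) = -1181 + 46 = -1135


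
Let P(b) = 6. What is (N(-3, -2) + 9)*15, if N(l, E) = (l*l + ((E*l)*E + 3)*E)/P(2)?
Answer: 405/2 ≈ 202.50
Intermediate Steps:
N(l, E) = l²/6 + E*(3 + l*E²)/6 (N(l, E) = (l*l + ((E*l)*E + 3)*E)/6 = (l² + (l*E² + 3)*E)*(⅙) = (l² + (3 + l*E²)*E)*(⅙) = (l² + E*(3 + l*E²))*(⅙) = l²/6 + E*(3 + l*E²)/6)
(N(-3, -2) + 9)*15 = (((½)*(-2) + (⅙)*(-3)² + (⅙)*(-3)*(-2)³) + 9)*15 = ((-1 + (⅙)*9 + (⅙)*(-3)*(-8)) + 9)*15 = ((-1 + 3/2 + 4) + 9)*15 = (9/2 + 9)*15 = (27/2)*15 = 405/2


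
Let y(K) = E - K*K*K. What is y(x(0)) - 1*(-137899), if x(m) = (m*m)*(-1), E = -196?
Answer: 137703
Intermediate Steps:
x(m) = -m² (x(m) = m²*(-1) = -m²)
y(K) = -196 - K³ (y(K) = -196 - K*K*K = -196 - K²*K = -196 - K³)
y(x(0)) - 1*(-137899) = (-196 - (-1*0²)³) - 1*(-137899) = (-196 - (-1*0)³) + 137899 = (-196 - 1*0³) + 137899 = (-196 - 1*0) + 137899 = (-196 + 0) + 137899 = -196 + 137899 = 137703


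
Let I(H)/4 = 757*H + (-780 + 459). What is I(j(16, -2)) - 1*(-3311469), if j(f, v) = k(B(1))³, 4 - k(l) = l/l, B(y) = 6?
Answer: 3391941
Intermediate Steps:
k(l) = 3 (k(l) = 4 - l/l = 4 - 1*1 = 4 - 1 = 3)
j(f, v) = 27 (j(f, v) = 3³ = 27)
I(H) = -1284 + 3028*H (I(H) = 4*(757*H + (-780 + 459)) = 4*(757*H - 321) = 4*(-321 + 757*H) = -1284 + 3028*H)
I(j(16, -2)) - 1*(-3311469) = (-1284 + 3028*27) - 1*(-3311469) = (-1284 + 81756) + 3311469 = 80472 + 3311469 = 3391941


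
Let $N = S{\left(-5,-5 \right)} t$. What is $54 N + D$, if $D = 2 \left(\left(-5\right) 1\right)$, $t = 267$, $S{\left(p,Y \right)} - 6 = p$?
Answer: $14408$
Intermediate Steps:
$S{\left(p,Y \right)} = 6 + p$
$N = 267$ ($N = \left(6 - 5\right) 267 = 1 \cdot 267 = 267$)
$D = -10$ ($D = 2 \left(-5\right) = -10$)
$54 N + D = 54 \cdot 267 - 10 = 14418 - 10 = 14408$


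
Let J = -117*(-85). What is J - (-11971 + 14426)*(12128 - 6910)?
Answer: -12800245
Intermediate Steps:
J = 9945
J - (-11971 + 14426)*(12128 - 6910) = 9945 - (-11971 + 14426)*(12128 - 6910) = 9945 - 2455*5218 = 9945 - 1*12810190 = 9945 - 12810190 = -12800245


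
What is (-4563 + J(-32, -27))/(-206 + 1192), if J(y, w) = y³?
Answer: -37331/986 ≈ -37.861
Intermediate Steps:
(-4563 + J(-32, -27))/(-206 + 1192) = (-4563 + (-32)³)/(-206 + 1192) = (-4563 - 32768)/986 = -37331*1/986 = -37331/986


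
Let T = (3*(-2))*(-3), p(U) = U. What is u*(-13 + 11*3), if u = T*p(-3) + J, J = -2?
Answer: -1120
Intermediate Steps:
T = 18 (T = -6*(-3) = 18)
u = -56 (u = 18*(-3) - 2 = -54 - 2 = -56)
u*(-13 + 11*3) = -56*(-13 + 11*3) = -56*(-13 + 33) = -56*20 = -1120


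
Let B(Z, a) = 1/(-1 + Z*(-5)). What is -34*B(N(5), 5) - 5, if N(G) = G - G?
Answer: 29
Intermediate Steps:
N(G) = 0
B(Z, a) = 1/(-1 - 5*Z)
-34*B(N(5), 5) - 5 = -(-34)/(1 + 5*0) - 5 = -(-34)/(1 + 0) - 5 = -(-34)/1 - 5 = -(-34) - 5 = -34*(-1) - 5 = 34 - 5 = 29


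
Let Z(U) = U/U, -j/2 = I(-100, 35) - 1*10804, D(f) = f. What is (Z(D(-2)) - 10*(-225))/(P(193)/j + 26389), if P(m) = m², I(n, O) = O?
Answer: 48482038/568403531 ≈ 0.085295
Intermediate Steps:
j = 21538 (j = -2*(35 - 1*10804) = -2*(35 - 10804) = -2*(-10769) = 21538)
Z(U) = 1
(Z(D(-2)) - 10*(-225))/(P(193)/j + 26389) = (1 - 10*(-225))/(193²/21538 + 26389) = (1 + 2250)/(37249*(1/21538) + 26389) = 2251/(37249/21538 + 26389) = 2251/(568403531/21538) = 2251*(21538/568403531) = 48482038/568403531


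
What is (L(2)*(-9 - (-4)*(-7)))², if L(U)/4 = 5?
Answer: 547600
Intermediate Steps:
L(U) = 20 (L(U) = 4*5 = 20)
(L(2)*(-9 - (-4)*(-7)))² = (20*(-9 - (-4)*(-7)))² = (20*(-9 - 1*28))² = (20*(-9 - 28))² = (20*(-37))² = (-740)² = 547600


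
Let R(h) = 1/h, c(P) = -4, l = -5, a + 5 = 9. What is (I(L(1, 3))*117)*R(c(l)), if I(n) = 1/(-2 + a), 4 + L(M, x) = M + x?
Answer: -117/8 ≈ -14.625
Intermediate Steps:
a = 4 (a = -5 + 9 = 4)
L(M, x) = -4 + M + x (L(M, x) = -4 + (M + x) = -4 + M + x)
I(n) = ½ (I(n) = 1/(-2 + 4) = 1/2 = ½)
(I(L(1, 3))*117)*R(c(l)) = ((½)*117)/(-4) = (117/2)*(-¼) = -117/8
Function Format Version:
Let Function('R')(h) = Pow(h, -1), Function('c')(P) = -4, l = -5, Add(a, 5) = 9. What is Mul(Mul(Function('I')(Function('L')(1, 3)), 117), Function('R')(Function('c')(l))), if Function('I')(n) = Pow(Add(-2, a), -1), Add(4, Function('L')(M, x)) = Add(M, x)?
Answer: Rational(-117, 8) ≈ -14.625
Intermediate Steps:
a = 4 (a = Add(-5, 9) = 4)
Function('L')(M, x) = Add(-4, M, x) (Function('L')(M, x) = Add(-4, Add(M, x)) = Add(-4, M, x))
Function('I')(n) = Rational(1, 2) (Function('I')(n) = Pow(Add(-2, 4), -1) = Pow(2, -1) = Rational(1, 2))
Mul(Mul(Function('I')(Function('L')(1, 3)), 117), Function('R')(Function('c')(l))) = Mul(Mul(Rational(1, 2), 117), Pow(-4, -1)) = Mul(Rational(117, 2), Rational(-1, 4)) = Rational(-117, 8)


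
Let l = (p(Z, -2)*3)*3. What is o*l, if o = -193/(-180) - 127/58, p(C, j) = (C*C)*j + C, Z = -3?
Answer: 122493/580 ≈ 211.19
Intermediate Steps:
p(C, j) = C + j*C² (p(C, j) = C²*j + C = j*C² + C = C + j*C²)
o = -5833/5220 (o = -193*(-1/180) - 127*1/58 = 193/180 - 127/58 = -5833/5220 ≈ -1.1174)
l = -189 (l = (-3*(1 - 3*(-2))*3)*3 = (-3*(1 + 6)*3)*3 = (-3*7*3)*3 = -21*3*3 = -63*3 = -189)
o*l = -5833/5220*(-189) = 122493/580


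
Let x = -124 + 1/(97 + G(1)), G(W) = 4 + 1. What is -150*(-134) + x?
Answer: 2037553/102 ≈ 19976.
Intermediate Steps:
G(W) = 5
x = -12647/102 (x = -124 + 1/(97 + 5) = -124 + 1/102 = -12647/102 ≈ -123.99)
-150*(-134) + x = -150*(-134) - 12647/102 = 20100 - 12647/102 = 2037553/102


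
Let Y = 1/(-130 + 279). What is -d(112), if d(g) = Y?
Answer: -1/149 ≈ -0.0067114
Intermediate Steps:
Y = 1/149 ≈ 0.0067114
d(g) = 1/149
-d(112) = -1*1/149 = -1/149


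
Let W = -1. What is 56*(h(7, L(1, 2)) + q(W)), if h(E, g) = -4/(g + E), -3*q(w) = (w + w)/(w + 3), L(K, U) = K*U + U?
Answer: -56/33 ≈ -1.6970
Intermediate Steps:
L(K, U) = U + K*U
q(w) = -2*w/(3*(3 + w)) (q(w) = -(w + w)/(3*(w + 3)) = -2*w/(3*(3 + w)))
h(E, g) = -4/(E + g)
56*(h(7, L(1, 2)) + q(W)) = 56*(-4/(7 + 2*(1 + 1)) - 2*(-1)/(9 + 3*(-1))) = 56*(-4/(7 + 2*2) - 2*(-1)/(9 - 3)) = 56*(-4/(7 + 4) - 2*(-1)/6) = 56*(-4/11 - 2*(-1)*⅙) = 56*(-4*1/11 + ⅓) = 56*(-4/11 + ⅓) = 56*(-1/33) = -56/33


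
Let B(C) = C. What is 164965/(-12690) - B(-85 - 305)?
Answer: 956827/2538 ≈ 377.00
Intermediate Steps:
164965/(-12690) - B(-85 - 305) = 164965/(-12690) - (-85 - 305) = 164965*(-1/12690) - 1*(-390) = -32993/2538 + 390 = 956827/2538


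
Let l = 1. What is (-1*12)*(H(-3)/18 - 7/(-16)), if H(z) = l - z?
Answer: -95/12 ≈ -7.9167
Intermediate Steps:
H(z) = 1 - z
(-1*12)*(H(-3)/18 - 7/(-16)) = (-1*12)*((1 - 1*(-3))/18 - 7/(-16)) = -12*((1 + 3)*(1/18) - 7*(-1/16)) = -12*(4*(1/18) + 7/16) = -12*(2/9 + 7/16) = -12*95/144 = -95/12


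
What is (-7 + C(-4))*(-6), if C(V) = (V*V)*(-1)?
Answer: 138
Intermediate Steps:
C(V) = -V**2 (C(V) = V**2*(-1) = -V**2)
(-7 + C(-4))*(-6) = (-7 - 1*(-4)**2)*(-6) = (-7 - 1*16)*(-6) = (-7 - 16)*(-6) = -23*(-6) = 138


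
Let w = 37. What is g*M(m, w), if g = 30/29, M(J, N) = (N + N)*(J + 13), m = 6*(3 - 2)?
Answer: 42180/29 ≈ 1454.5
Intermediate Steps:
m = 6 (m = 6*1 = 6)
M(J, N) = 2*N*(13 + J) (M(J, N) = (2*N)*(13 + J) = 2*N*(13 + J))
g = 30/29 (g = 30*(1/29) = 30/29 ≈ 1.0345)
g*M(m, w) = 30*(2*37*(13 + 6))/29 = 30*(2*37*19)/29 = (30/29)*1406 = 42180/29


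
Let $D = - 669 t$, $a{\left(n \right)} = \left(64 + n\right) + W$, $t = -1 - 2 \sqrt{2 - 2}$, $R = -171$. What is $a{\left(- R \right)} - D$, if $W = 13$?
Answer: $-421$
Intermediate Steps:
$t = -1$ ($t = -1 - 2 \sqrt{0} = -1 - 0 = -1 + 0 = -1$)
$a{\left(n \right)} = 77 + n$ ($a{\left(n \right)} = \left(64 + n\right) + 13 = 77 + n$)
$D = 669$ ($D = \left(-669\right) \left(-1\right) = 669$)
$a{\left(- R \right)} - D = \left(77 - -171\right) - 669 = \left(77 + 171\right) - 669 = 248 - 669 = -421$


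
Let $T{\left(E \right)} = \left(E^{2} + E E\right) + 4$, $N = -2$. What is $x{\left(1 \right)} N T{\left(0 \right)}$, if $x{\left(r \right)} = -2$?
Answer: $16$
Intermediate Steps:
$T{\left(E \right)} = 4 + 2 E^{2}$ ($T{\left(E \right)} = \left(E^{2} + E^{2}\right) + 4 = 2 E^{2} + 4 = 4 + 2 E^{2}$)
$x{\left(1 \right)} N T{\left(0 \right)} = \left(-2\right) \left(-2\right) \left(4 + 2 \cdot 0^{2}\right) = 4 \left(4 + 2 \cdot 0\right) = 4 \left(4 + 0\right) = 4 \cdot 4 = 16$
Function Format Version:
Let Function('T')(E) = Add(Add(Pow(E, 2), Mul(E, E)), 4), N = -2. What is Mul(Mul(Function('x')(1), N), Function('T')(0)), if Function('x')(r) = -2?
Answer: 16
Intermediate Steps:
Function('T')(E) = Add(4, Mul(2, Pow(E, 2))) (Function('T')(E) = Add(Add(Pow(E, 2), Pow(E, 2)), 4) = Add(Mul(2, Pow(E, 2)), 4) = Add(4, Mul(2, Pow(E, 2))))
Mul(Mul(Function('x')(1), N), Function('T')(0)) = Mul(Mul(-2, -2), Add(4, Mul(2, Pow(0, 2)))) = Mul(4, Add(4, Mul(2, 0))) = Mul(4, Add(4, 0)) = Mul(4, 4) = 16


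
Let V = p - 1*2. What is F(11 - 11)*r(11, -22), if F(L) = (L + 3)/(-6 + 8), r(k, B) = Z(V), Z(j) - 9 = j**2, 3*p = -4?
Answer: 181/6 ≈ 30.167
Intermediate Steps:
p = -4/3 (p = (1/3)*(-4) = -4/3 ≈ -1.3333)
V = -10/3 (V = -4/3 - 1*2 = -4/3 - 2 = -10/3 ≈ -3.3333)
Z(j) = 9 + j**2
r(k, B) = 181/9 (r(k, B) = 9 + (-10/3)**2 = 9 + 100/9 = 181/9)
F(L) = 3/2 + L/2 (F(L) = (3 + L)/2 = (3 + L)*(1/2) = 3/2 + L/2)
F(11 - 11)*r(11, -22) = (3/2 + (11 - 11)/2)*(181/9) = (3/2 + (1/2)*0)*(181/9) = (3/2 + 0)*(181/9) = (3/2)*(181/9) = 181/6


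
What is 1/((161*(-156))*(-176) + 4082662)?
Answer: 1/8503078 ≈ 1.1760e-7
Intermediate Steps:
1/((161*(-156))*(-176) + 4082662) = 1/(-25116*(-176) + 4082662) = 1/(4420416 + 4082662) = 1/8503078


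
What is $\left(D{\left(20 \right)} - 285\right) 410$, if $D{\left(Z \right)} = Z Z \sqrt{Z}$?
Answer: $-116850 + 328000 \sqrt{5} \approx 6.1658 \cdot 10^{5}$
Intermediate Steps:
$D{\left(Z \right)} = Z^{\frac{5}{2}}$ ($D{\left(Z \right)} = Z^{2} \sqrt{Z} = Z^{\frac{5}{2}}$)
$\left(D{\left(20 \right)} - 285\right) 410 = \left(20^{\frac{5}{2}} - 285\right) 410 = \left(800 \sqrt{5} - 285\right) 410 = \left(-285 + 800 \sqrt{5}\right) 410 = -116850 + 328000 \sqrt{5}$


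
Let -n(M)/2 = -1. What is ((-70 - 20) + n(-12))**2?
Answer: 7744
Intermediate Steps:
n(M) = 2 (n(M) = -2*(-1) = 2)
((-70 - 20) + n(-12))**2 = ((-70 - 20) + 2)**2 = (-90 + 2)**2 = (-88)**2 = 7744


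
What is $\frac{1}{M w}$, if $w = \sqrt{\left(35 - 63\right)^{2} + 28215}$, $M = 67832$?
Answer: $\frac{\sqrt{28999}}{1967060168} \approx 8.6571 \cdot 10^{-8}$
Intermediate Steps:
$w = \sqrt{28999}$ ($w = \sqrt{\left(-28\right)^{2} + 28215} = \sqrt{784 + 28215} = \sqrt{28999} \approx 170.29$)
$\frac{1}{M w} = \frac{1}{67832 \sqrt{28999}} = \frac{\frac{1}{28999} \sqrt{28999}}{67832} = \frac{\sqrt{28999}}{1967060168}$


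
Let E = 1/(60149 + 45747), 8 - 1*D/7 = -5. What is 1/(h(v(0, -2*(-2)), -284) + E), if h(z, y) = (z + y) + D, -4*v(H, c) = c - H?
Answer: -105896/20543823 ≈ -0.0051546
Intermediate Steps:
D = 91 (D = 56 - 7*(-5) = 56 + 35 = 91)
v(H, c) = -c/4 + H/4 (v(H, c) = -(c - H)/4 = -c/4 + H/4)
h(z, y) = 91 + y + z (h(z, y) = (z + y) + 91 = (y + z) + 91 = 91 + y + z)
E = 1/105896 ≈ 9.4432e-6
1/(h(v(0, -2*(-2)), -284) + E) = 1/((91 - 284 + (-(-1)*(-2)/2 + (1/4)*0)) + 1/105896) = 1/((91 - 284 + (-1/4*4 + 0)) + 1/105896) = 1/((91 - 284 + (-1 + 0)) + 1/105896) = 1/((91 - 284 - 1) + 1/105896) = 1/(-194 + 1/105896) = 1/(-20543823/105896) = -105896/20543823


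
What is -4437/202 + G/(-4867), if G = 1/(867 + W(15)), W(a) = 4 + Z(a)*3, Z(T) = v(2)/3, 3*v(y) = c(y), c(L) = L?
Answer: -56470609191/2570895410 ≈ -21.965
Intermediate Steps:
v(y) = y/3
Z(T) = 2/9 (Z(T) = ((⅓)*2)/3 = (⅔)*(⅓) = 2/9)
W(a) = 14/3 (W(a) = 4 + (2/9)*3 = 4 + ⅔ = 14/3)
G = 3/2615 (G = 1/(867 + 14/3) = 1/(2615/3) = 3/2615 ≈ 0.0011472)
-4437/202 + G/(-4867) = -4437/202 + (3/2615)/(-4867) = -4437*1/202 + (3/2615)*(-1/4867) = -4437/202 - 3/12727205 = -56470609191/2570895410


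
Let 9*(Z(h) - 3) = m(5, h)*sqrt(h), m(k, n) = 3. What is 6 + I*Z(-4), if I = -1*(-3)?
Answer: 15 + 2*I ≈ 15.0 + 2.0*I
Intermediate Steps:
I = 3
Z(h) = 3 + sqrt(h)/3 (Z(h) = 3 + (3*sqrt(h))/9 = 3 + sqrt(h)/3)
6 + I*Z(-4) = 6 + 3*(3 + sqrt(-4)/3) = 6 + 3*(3 + (2*I)/3) = 6 + 3*(3 + 2*I/3) = 6 + (9 + 2*I) = 15 + 2*I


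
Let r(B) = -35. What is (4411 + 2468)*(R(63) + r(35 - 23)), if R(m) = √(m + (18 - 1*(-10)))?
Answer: -240765 + 6879*√91 ≈ -1.7514e+5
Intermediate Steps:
R(m) = √(28 + m) (R(m) = √(m + (18 + 10)) = √(m + 28) = √(28 + m))
(4411 + 2468)*(R(63) + r(35 - 23)) = (4411 + 2468)*(√(28 + 63) - 35) = 6879*(√91 - 35) = 6879*(-35 + √91) = -240765 + 6879*√91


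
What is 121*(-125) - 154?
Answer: -15279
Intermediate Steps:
121*(-125) - 154 = -15125 - 154 = -15279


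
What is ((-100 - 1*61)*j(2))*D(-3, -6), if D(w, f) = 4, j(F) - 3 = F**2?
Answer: -4508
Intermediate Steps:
j(F) = 3 + F**2
((-100 - 1*61)*j(2))*D(-3, -6) = ((-100 - 1*61)*(3 + 2**2))*4 = ((-100 - 61)*(3 + 4))*4 = -161*7*4 = -1127*4 = -4508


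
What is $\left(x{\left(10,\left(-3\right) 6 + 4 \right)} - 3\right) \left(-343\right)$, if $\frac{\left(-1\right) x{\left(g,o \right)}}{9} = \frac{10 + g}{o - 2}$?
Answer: $- \frac{11319}{4} \approx -2829.8$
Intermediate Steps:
$x{\left(g,o \right)} = - \frac{9 \left(10 + g\right)}{-2 + o}$ ($x{\left(g,o \right)} = - 9 \frac{10 + g}{o - 2} = - 9 \frac{10 + g}{-2 + o} = - \frac{9 \left(10 + g\right)}{-2 + o}$)
$\left(x{\left(10,\left(-3\right) 6 + 4 \right)} - 3\right) \left(-343\right) = \left(\frac{9 \left(-10 - 10\right)}{-2 + \left(\left(-3\right) 6 + 4\right)} - 3\right) \left(-343\right) = \left(\frac{9 \left(-10 - 10\right)}{-2 + \left(-18 + 4\right)} - 3\right) \left(-343\right) = \left(9 \frac{1}{-2 - 14} \left(-20\right) - 3\right) \left(-343\right) = \left(9 \frac{1}{-16} \left(-20\right) - 3\right) \left(-343\right) = \left(9 \left(- \frac{1}{16}\right) \left(-20\right) - 3\right) \left(-343\right) = \left(\frac{45}{4} - 3\right) \left(-343\right) = \frac{33}{4} \left(-343\right) = - \frac{11319}{4}$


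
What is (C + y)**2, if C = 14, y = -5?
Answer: 81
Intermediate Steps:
(C + y)**2 = (14 - 5)**2 = 9**2 = 81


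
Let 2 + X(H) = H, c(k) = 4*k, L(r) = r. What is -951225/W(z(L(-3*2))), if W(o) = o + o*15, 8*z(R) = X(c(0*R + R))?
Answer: 951225/52 ≈ 18293.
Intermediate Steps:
X(H) = -2 + H
z(R) = -¼ + R/2 (z(R) = (-2 + 4*(0*R + R))/8 = (-2 + 4*(0 + R))/8 = (-2 + 4*R)/8 = -¼ + R/2)
W(o) = 16*o (W(o) = o + 15*o = 16*o)
-951225/W(z(L(-3*2))) = -951225*1/(16*(-¼ + (-3*2)/2)) = -951225*1/(16*(-¼ + (½)*(-6))) = -951225*1/(16*(-¼ - 3)) = -951225/(16*(-13/4)) = -951225/(-52) = -951225*(-1/52) = 951225/52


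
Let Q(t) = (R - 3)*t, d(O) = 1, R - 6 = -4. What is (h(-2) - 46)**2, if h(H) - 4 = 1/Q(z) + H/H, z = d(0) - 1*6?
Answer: 41616/25 ≈ 1664.6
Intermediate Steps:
R = 2 (R = 6 - 4 = 2)
z = -5 (z = 1 - 1*6 = 1 - 6 = -5)
Q(t) = -t (Q(t) = (2 - 3)*t = -t)
h(H) = 26/5 (h(H) = 4 + (1/(-1*(-5)) + H/H) = 4 + (1/5 + 1) = 4 + 6/5 = 26/5)
(h(-2) - 46)**2 = (26/5 - 46)**2 = (-204/5)**2 = 41616/25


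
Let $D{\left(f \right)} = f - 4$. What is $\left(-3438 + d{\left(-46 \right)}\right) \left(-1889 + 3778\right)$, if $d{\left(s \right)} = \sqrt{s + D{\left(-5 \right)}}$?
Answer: $-6494382 + 1889 i \sqrt{55} \approx -6.4944 \cdot 10^{6} + 14009.0 i$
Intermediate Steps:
$D{\left(f \right)} = -4 + f$ ($D{\left(f \right)} = f - 4 = -4 + f$)
$d{\left(s \right)} = \sqrt{-9 + s}$ ($d{\left(s \right)} = \sqrt{s - 9} = \sqrt{-9 + s}$)
$\left(-3438 + d{\left(-46 \right)}\right) \left(-1889 + 3778\right) = \left(-3438 + \sqrt{-9 - 46}\right) \left(-1889 + 3778\right) = \left(-3438 + \sqrt{-55}\right) 1889 = \left(-3438 + i \sqrt{55}\right) 1889 = -6494382 + 1889 i \sqrt{55}$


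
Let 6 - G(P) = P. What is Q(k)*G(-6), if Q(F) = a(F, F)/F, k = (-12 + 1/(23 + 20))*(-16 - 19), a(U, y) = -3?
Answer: -1548/18025 ≈ -0.085881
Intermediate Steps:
G(P) = 6 - P
k = 18025/43 (k = (-12 + 1/43)*(-35) = -515/43*(-35) = 18025/43 ≈ 419.19)
Q(F) = -3/F
Q(k)*G(-6) = (-3/18025/43)*(6 - 1*(-6)) = (-3*43/18025)*(6 + 6) = -129/18025*12 = -1548/18025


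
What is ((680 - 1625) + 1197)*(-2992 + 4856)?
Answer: 469728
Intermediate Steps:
((680 - 1625) + 1197)*(-2992 + 4856) = (-945 + 1197)*1864 = 252*1864 = 469728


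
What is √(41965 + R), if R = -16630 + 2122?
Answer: √27457 ≈ 165.70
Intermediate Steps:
R = -14508
√(41965 + R) = √(41965 - 14508) = √27457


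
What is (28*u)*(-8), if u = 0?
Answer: 0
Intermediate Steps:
(28*u)*(-8) = (28*0)*(-8) = 0*(-8) = 0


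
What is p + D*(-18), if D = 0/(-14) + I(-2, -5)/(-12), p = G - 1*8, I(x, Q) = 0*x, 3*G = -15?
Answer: -13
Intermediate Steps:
G = -5 (G = (1/3)*(-15) = -5)
I(x, Q) = 0
p = -13 (p = -5 - 1*8 = -5 - 8 = -13)
D = 0 (D = 0/(-14) + 0/(-12) = 0*(-1/14) + 0*(-1/12) = 0 + 0 = 0)
p + D*(-18) = -13 + 0*(-18) = -13 + 0 = -13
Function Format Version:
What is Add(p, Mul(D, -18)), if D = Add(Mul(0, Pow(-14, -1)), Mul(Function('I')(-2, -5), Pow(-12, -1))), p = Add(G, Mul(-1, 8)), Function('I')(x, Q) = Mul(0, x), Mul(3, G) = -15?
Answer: -13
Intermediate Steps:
G = -5 (G = Mul(Rational(1, 3), -15) = -5)
Function('I')(x, Q) = 0
p = -13 (p = Add(-5, Mul(-1, 8)) = Add(-5, -8) = -13)
D = 0 (D = Add(Mul(0, Pow(-14, -1)), Mul(0, Pow(-12, -1))) = Add(Mul(0, Rational(-1, 14)), Mul(0, Rational(-1, 12))) = Add(0, 0) = 0)
Add(p, Mul(D, -18)) = Add(-13, Mul(0, -18)) = Add(-13, 0) = -13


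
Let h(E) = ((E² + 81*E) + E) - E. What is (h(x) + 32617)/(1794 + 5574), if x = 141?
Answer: 63919/7368 ≈ 8.6752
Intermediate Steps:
h(E) = E² + 81*E (h(E) = (E² + 82*E) - E = E² + 81*E)
(h(x) + 32617)/(1794 + 5574) = (141*(81 + 141) + 32617)/(1794 + 5574) = (141*222 + 32617)/7368 = (31302 + 32617)*(1/7368) = 63919*(1/7368) = 63919/7368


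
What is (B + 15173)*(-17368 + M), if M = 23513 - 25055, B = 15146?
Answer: -573332290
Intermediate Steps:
M = -1542
(B + 15173)*(-17368 + M) = (15146 + 15173)*(-17368 - 1542) = 30319*(-18910) = -573332290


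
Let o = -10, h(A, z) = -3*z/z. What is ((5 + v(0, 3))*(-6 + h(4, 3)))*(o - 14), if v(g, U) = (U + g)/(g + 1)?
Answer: 1728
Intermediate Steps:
h(A, z) = -3 (h(A, z) = -3*1 = -3)
v(g, U) = (U + g)/(1 + g)
((5 + v(0, 3))*(-6 + h(4, 3)))*(o - 14) = ((5 + (3 + 0)/(1 + 0))*(-6 - 3))*(-10 - 14) = ((5 + 3/1)*(-9))*(-24) = ((5 + 1*3)*(-9))*(-24) = ((5 + 3)*(-9))*(-24) = (8*(-9))*(-24) = -72*(-24) = 1728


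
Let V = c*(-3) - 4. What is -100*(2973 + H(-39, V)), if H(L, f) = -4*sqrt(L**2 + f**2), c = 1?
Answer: -297300 + 400*sqrt(1570) ≈ -2.8145e+5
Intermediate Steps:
V = -7 (V = 1*(-3) - 4 = -3 - 4 = -7)
-100*(2973 + H(-39, V)) = -100*(2973 - 4*sqrt((-39)**2 + (-7)**2)) = -100*(2973 - 4*sqrt(1521 + 49)) = -100*(2973 - 4*sqrt(1570)) = -297300 + 400*sqrt(1570)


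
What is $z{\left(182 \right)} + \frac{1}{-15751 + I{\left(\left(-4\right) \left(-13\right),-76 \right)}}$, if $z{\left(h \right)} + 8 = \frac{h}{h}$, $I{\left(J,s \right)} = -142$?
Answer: $- \frac{111252}{15893} \approx -7.0001$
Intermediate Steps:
$z{\left(h \right)} = -7$ ($z{\left(h \right)} = -8 + \frac{h}{h} = -8 + 1 = -7$)
$z{\left(182 \right)} + \frac{1}{-15751 + I{\left(\left(-4\right) \left(-13\right),-76 \right)}} = -7 + \frac{1}{-15751 - 142} = -7 + \frac{1}{-15893} = -7 - \frac{1}{15893} = - \frac{111252}{15893}$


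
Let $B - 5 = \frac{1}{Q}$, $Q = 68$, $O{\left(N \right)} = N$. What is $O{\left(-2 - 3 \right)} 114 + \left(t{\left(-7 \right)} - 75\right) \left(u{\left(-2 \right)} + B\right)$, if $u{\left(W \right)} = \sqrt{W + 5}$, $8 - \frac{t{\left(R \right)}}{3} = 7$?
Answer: $- \frac{15828}{17} - 72 \sqrt{3} \approx -1055.8$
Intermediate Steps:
$t{\left(R \right)} = 3$ ($t{\left(R \right)} = 24 - 21 = 3$)
$u{\left(W \right)} = \sqrt{5 + W}$
$B = \frac{341}{68}$ ($B = 5 + \frac{1}{68} = \frac{341}{68} \approx 5.0147$)
$O{\left(-2 - 3 \right)} 114 + \left(t{\left(-7 \right)} - 75\right) \left(u{\left(-2 \right)} + B\right) = \left(-2 - 3\right) 114 + \left(3 - 75\right) \left(\sqrt{5 - 2} + \frac{341}{68}\right) = \left(-2 - 3\right) 114 - 72 \left(\sqrt{3} + \frac{341}{68}\right) = \left(-5\right) 114 - 72 \left(\frac{341}{68} + \sqrt{3}\right) = -570 - \left(\frac{6138}{17} + 72 \sqrt{3}\right) = - \frac{15828}{17} - 72 \sqrt{3}$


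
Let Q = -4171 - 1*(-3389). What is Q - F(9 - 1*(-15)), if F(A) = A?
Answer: -806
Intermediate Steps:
Q = -782 (Q = -4171 + 3389 = -782)
Q - F(9 - 1*(-15)) = -782 - (9 - 1*(-15)) = -782 - (9 + 15) = -782 - 1*24 = -782 - 24 = -806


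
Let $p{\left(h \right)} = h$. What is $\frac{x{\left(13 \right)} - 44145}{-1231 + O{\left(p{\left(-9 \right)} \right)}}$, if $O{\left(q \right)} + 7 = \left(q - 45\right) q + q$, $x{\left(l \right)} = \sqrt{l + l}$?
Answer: $\frac{44145}{761} - \frac{\sqrt{26}}{761} \approx 58.003$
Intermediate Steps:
$x{\left(l \right)} = \sqrt{2} \sqrt{l}$ ($x{\left(l \right)} = \sqrt{2 l} = \sqrt{2} \sqrt{l}$)
$O{\left(q \right)} = -7 + q + q \left(-45 + q\right)$ ($O{\left(q \right)} = -7 + \left(\left(q - 45\right) q + q\right) = -7 + \left(\left(-45 + q\right) q + q\right) = -7 + \left(q \left(-45 + q\right) + q\right) = -7 + \left(q + q \left(-45 + q\right)\right) = -7 + q + q \left(-45 + q\right)$)
$\frac{x{\left(13 \right)} - 44145}{-1231 + O{\left(p{\left(-9 \right)} \right)}} = \frac{\sqrt{2} \sqrt{13} - 44145}{-1231 - \left(-389 - 81\right)} = \frac{\sqrt{26} - 44145}{-1231 + \left(-7 + 81 + 396\right)} = \frac{-44145 + \sqrt{26}}{-1231 + 470} = \frac{-44145 + \sqrt{26}}{-761} = \left(-44145 + \sqrt{26}\right) \left(- \frac{1}{761}\right) = \frac{44145}{761} - \frac{\sqrt{26}}{761}$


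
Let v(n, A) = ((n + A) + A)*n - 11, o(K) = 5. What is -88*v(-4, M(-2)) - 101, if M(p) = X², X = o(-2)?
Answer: 17059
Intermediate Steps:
X = 5
M(p) = 25 (M(p) = 5² = 25)
v(n, A) = -11 + n*(n + 2*A) (v(n, A) = ((A + n) + A)*n - 11 = (n + 2*A)*n - 11 = n*(n + 2*A) - 11 = -11 + n*(n + 2*A))
-88*v(-4, M(-2)) - 101 = -88*(-11 + (-4)² + 2*25*(-4)) - 101 = -88*(-11 + 16 - 200) - 101 = -88*(-195) - 101 = 17160 - 101 = 17059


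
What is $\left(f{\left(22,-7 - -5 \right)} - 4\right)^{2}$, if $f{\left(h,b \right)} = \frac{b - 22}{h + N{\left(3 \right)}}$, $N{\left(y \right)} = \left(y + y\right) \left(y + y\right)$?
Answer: $\frac{16384}{841} \approx 19.482$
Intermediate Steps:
$N{\left(y \right)} = 4 y^{2}$ ($N{\left(y \right)} = 2 y 2 y = 4 y^{2}$)
$f{\left(h,b \right)} = \frac{-22 + b}{36 + h}$ ($f{\left(h,b \right)} = \frac{b - 22}{h + 4 \cdot 3^{2}} = \frac{-22 + b}{h + 4 \cdot 9} = \frac{-22 + b}{h + 36} = \frac{-22 + b}{36 + h}$)
$\left(f{\left(22,-7 - -5 \right)} - 4\right)^{2} = \left(\frac{-22 - 2}{36 + 22} - 4\right)^{2} = \left(\frac{-22 + \left(-7 + 5\right)}{58} - 4\right)^{2} = \left(\frac{-22 - 2}{58} - 4\right)^{2} = \left(\frac{1}{58} \left(-24\right) - 4\right)^{2} = \left(- \frac{12}{29} - 4\right)^{2} = \left(- \frac{128}{29}\right)^{2} = \frac{16384}{841}$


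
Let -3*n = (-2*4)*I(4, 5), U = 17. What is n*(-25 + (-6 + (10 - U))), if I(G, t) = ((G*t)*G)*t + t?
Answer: -41040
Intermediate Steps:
I(G, t) = t + G²*t² (I(G, t) = (t*G²)*t + t = G²*t² + t = t + G²*t²)
n = 1080 (n = -(-2*4)*5*(1 + 5*4²)/3 = -(-8)*5*(1 + 5*16)/3 = -(-8)*5*(1 + 80)/3 = -(-8)*5*81/3 = -(-8)*405/3 = -⅓*(-3240) = 1080)
n*(-25 + (-6 + (10 - U))) = 1080*(-25 + (-6 + (10 - 1*17))) = 1080*(-25 + (-6 + (10 - 17))) = 1080*(-25 + (-6 - 7)) = 1080*(-25 - 13) = 1080*(-38) = -41040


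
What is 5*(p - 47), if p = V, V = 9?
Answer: -190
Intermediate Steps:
p = 9
5*(p - 47) = 5*(9 - 47) = 5*(-38) = -190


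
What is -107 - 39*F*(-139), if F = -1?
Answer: -5528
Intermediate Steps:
-107 - 39*F*(-139) = -107 - 39*(-1)*(-139) = -107 + 39*(-139) = -107 - 5421 = -5528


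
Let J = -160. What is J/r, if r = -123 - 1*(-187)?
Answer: -5/2 ≈ -2.5000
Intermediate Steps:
r = 64 (r = -123 + 187 = 64)
J/r = -160/64 = -160*1/64 = -5/2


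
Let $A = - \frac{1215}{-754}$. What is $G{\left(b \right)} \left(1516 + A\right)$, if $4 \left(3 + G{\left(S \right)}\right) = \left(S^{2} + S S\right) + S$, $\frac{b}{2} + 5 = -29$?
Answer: $\frac{1311343734}{377} \approx 3.4784 \cdot 10^{6}$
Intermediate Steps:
$A = \frac{1215}{754}$ ($A = - \frac{1215 \left(-1\right)}{754} = \left(-1\right) \left(- \frac{1215}{754}\right) = \frac{1215}{754} \approx 1.6114$)
$b = -68$ ($b = -10 + 2 \left(-29\right) = -10 - 58 = -68$)
$G{\left(S \right)} = -3 + \frac{S^{2}}{2} + \frac{S}{4}$ ($G{\left(S \right)} = -3 + \frac{\left(S^{2} + S S\right) + S}{4} = -3 + \frac{\left(S^{2} + S^{2}\right) + S}{4} = -3 + \frac{2 S^{2} + S}{4} = -3 + \frac{S + 2 S^{2}}{4} = -3 + \left(\frac{S^{2}}{2} + \frac{S}{4}\right) = -3 + \frac{S^{2}}{2} + \frac{S}{4}$)
$G{\left(b \right)} \left(1516 + A\right) = \left(-3 + \frac{\left(-68\right)^{2}}{2} + \frac{1}{4} \left(-68\right)\right) \left(1516 + \frac{1215}{754}\right) = \left(-3 + \frac{1}{2} \cdot 4624 - 17\right) \frac{1144279}{754} = \left(-3 + 2312 - 17\right) \frac{1144279}{754} = 2292 \cdot \frac{1144279}{754} = \frac{1311343734}{377}$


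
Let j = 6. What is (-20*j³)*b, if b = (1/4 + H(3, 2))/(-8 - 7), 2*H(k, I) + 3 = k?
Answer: 72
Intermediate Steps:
H(k, I) = -3/2 + k/2
b = -1/60 (b = (1/4 + (-3/2 + (½)*3))/(-8 - 7) = (¼ + (-3/2 + 3/2))/(-15) = (¼ + 0)*(-1/15) = (¼)*(-1/15) = -1/60 ≈ -0.016667)
(-20*j³)*b = -20*6³*(-1/60) = -20*216*(-1/60) = -4320*(-1/60) = 72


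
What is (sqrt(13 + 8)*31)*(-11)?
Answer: -341*sqrt(21) ≈ -1562.7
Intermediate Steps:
(sqrt(13 + 8)*31)*(-11) = (sqrt(21)*31)*(-11) = (31*sqrt(21))*(-11) = -341*sqrt(21)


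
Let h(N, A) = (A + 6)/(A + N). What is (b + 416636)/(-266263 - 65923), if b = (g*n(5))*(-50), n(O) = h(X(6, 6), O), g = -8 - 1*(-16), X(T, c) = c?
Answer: -208118/166093 ≈ -1.2530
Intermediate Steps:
h(N, A) = (6 + A)/(A + N)
g = 8 (g = -8 + 16 = 8)
n(O) = 1 (n(O) = (6 + O)/(O + 6) = (6 + O)/(6 + O) = 1)
b = -400 (b = (8*1)*(-50) = 8*(-50) = -400)
(b + 416636)/(-266263 - 65923) = (-400 + 416636)/(-266263 - 65923) = 416236/(-332186) = 416236*(-1/332186) = -208118/166093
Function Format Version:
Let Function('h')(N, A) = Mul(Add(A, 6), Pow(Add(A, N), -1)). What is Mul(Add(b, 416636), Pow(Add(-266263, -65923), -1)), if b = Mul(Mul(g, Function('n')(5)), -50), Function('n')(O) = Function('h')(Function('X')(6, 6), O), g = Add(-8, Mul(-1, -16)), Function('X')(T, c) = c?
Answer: Rational(-208118, 166093) ≈ -1.2530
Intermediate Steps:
Function('h')(N, A) = Mul(Pow(Add(A, N), -1), Add(6, A)) (Function('h')(N, A) = Mul(Add(6, A), Pow(Add(A, N), -1)) = Mul(Pow(Add(A, N), -1), Add(6, A)))
g = 8 (g = Add(-8, 16) = 8)
Function('n')(O) = 1 (Function('n')(O) = Mul(Pow(Add(O, 6), -1), Add(6, O)) = Mul(Pow(Add(6, O), -1), Add(6, O)) = 1)
b = -400 (b = Mul(Mul(8, 1), -50) = Mul(8, -50) = -400)
Mul(Add(b, 416636), Pow(Add(-266263, -65923), -1)) = Mul(Add(-400, 416636), Pow(Add(-266263, -65923), -1)) = Mul(416236, Pow(-332186, -1)) = Mul(416236, Rational(-1, 332186)) = Rational(-208118, 166093)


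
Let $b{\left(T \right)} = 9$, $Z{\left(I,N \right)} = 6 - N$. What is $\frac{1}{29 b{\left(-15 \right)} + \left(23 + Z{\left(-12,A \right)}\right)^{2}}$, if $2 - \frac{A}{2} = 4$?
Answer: $\frac{1}{1350} \approx 0.00074074$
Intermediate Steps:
$A = -4$ ($A = 4 - 8 = -4$)
$\frac{1}{29 b{\left(-15 \right)} + \left(23 + Z{\left(-12,A \right)}\right)^{2}} = \frac{1}{29 \cdot 9 + \left(23 + \left(6 - -4\right)\right)^{2}} = \frac{1}{261 + \left(23 + \left(6 + 4\right)\right)^{2}} = \frac{1}{261 + \left(23 + 10\right)^{2}} = \frac{1}{261 + 33^{2}} = \frac{1}{261 + 1089} = \frac{1}{1350}$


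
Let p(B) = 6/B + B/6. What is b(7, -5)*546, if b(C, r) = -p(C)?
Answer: -1105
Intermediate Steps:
p(B) = 6/B + B/6 (p(B) = 6/B + B*(1/6) = 6/B + B/6)
b(C, r) = -6/C - C/6 (b(C, r) = -(6/C + C/6) = -6/C - C/6)
b(7, -5)*546 = (-6/7 - 1/6*7)*546 = (-6*1/7 - 7/6)*546 = (-6/7 - 7/6)*546 = -85/42*546 = -1105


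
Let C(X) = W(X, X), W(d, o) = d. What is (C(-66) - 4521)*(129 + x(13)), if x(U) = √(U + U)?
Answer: -591723 - 4587*√26 ≈ -6.1511e+5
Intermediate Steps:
C(X) = X
x(U) = √2*√U (x(U) = √(2*U) = √2*√U)
(C(-66) - 4521)*(129 + x(13)) = (-66 - 4521)*(129 + √2*√13) = -4587*(129 + √26) = -591723 - 4587*√26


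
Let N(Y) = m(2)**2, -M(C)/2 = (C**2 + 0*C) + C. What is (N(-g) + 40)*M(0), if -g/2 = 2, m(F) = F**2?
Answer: 0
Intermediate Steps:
M(C) = -2*C - 2*C**2 (M(C) = -2*((C**2 + 0*C) + C) = -2*((C**2 + 0) + C) = -2*(C**2 + C) = -2*(C + C**2) = -2*C - 2*C**2)
g = -4 (g = -2*2 = -4)
N(Y) = 16 (N(Y) = (2**2)**2 = 4**2 = 16)
(N(-g) + 40)*M(0) = (16 + 40)*(-2*0*(1 + 0)) = 56*(-2*0*1) = 56*0 = 0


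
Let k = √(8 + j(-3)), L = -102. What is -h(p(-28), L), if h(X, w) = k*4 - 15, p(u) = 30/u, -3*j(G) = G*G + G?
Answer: 15 - 4*√6 ≈ 5.2020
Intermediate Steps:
j(G) = -G/3 - G²/3 (j(G) = -(G*G + G)/3 = -(G² + G)/3 = -(G + G²)/3 = -G/3 - G²/3)
k = √6 (k = √(8 - ⅓*(-3)*(1 - 3)) = √(8 - ⅓*(-3)*(-2)) = √(8 - 2) = √6 ≈ 2.4495)
h(X, w) = -15 + 4*√6 (h(X, w) = √6*4 - 15 = 4*√6 - 15 = -15 + 4*√6)
-h(p(-28), L) = -(-15 + 4*√6) = 15 - 4*√6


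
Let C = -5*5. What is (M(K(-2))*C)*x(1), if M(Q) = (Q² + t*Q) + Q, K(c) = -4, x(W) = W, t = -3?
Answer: -600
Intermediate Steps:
C = -25
M(Q) = Q² - 2*Q (M(Q) = (Q² - 3*Q) + Q = Q² - 2*Q)
(M(K(-2))*C)*x(1) = (-4*(-2 - 4)*(-25))*1 = (-4*(-6)*(-25))*1 = (24*(-25))*1 = -600*1 = -600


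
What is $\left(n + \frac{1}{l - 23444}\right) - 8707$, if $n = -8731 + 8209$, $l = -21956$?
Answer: $- \frac{418996601}{45400} \approx -9229.0$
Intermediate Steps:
$n = -522$
$\left(n + \frac{1}{l - 23444}\right) - 8707 = \left(-522 + \frac{1}{-21956 - 23444}\right) - 8707 = \left(-522 + \frac{1}{-45400}\right) - 8707 = \left(-522 - \frac{1}{45400}\right) - 8707 = - \frac{23698801}{45400} - 8707 = - \frac{418996601}{45400}$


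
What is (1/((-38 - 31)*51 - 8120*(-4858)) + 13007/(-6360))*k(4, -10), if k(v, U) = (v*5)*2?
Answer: -367722597737/4495109829 ≈ -81.805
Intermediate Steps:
k(v, U) = 10*v (k(v, U) = (5*v)*2 = 10*v)
(1/((-38 - 31)*51 - 8120*(-4858)) + 13007/(-6360))*k(4, -10) = (1/((-38 - 31)*51 - 8120*(-4858)) + 13007/(-6360))*(10*4) = (-1/4858/(-69*51 - 8120) + 13007*(-1/6360))*40 = (-1/4858/(-3519 - 8120) - 13007/6360)*40 = (-1/4858/(-11639) - 13007/6360)*40 = (-1/11639*(-1/4858) - 13007/6360)*40 = (1/56542262 - 13007/6360)*40 = -367722597737/179804393160*40 = -367722597737/4495109829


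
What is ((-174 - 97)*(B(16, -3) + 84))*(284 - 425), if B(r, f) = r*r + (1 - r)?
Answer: 12418575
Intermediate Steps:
B(r, f) = 1 + r² - r (B(r, f) = r² + (1 - r) = 1 + r² - r)
((-174 - 97)*(B(16, -3) + 84))*(284 - 425) = ((-174 - 97)*((1 + 16² - 1*16) + 84))*(284 - 425) = -271*((1 + 256 - 16) + 84)*(-141) = -271*(241 + 84)*(-141) = -271*325*(-141) = -88075*(-141) = 12418575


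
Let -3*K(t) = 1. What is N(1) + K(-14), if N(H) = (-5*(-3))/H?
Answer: 44/3 ≈ 14.667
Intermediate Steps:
K(t) = -⅓ (K(t) = -⅓*1 = -⅓)
N(H) = 15/H
N(1) + K(-14) = 15/1 - ⅓ = 15*1 - ⅓ = 15 - ⅓ = 44/3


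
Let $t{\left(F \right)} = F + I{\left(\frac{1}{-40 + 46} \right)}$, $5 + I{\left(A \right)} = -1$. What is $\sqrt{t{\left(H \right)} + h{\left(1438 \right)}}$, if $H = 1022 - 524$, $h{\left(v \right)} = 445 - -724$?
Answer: $\sqrt{1661} \approx 40.755$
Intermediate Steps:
$I{\left(A \right)} = -6$ ($I{\left(A \right)} = -5 - 1 = -6$)
$h{\left(v \right)} = 1169$ ($h{\left(v \right)} = 445 + 724 = 1169$)
$H = 498$
$t{\left(F \right)} = -6 + F$ ($t{\left(F \right)} = F - 6 = -6 + F$)
$\sqrt{t{\left(H \right)} + h{\left(1438 \right)}} = \sqrt{\left(-6 + 498\right) + 1169} = \sqrt{492 + 1169} = \sqrt{1661}$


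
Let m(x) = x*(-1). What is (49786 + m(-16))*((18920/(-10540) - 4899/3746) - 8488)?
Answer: -417406567989285/987071 ≈ -4.2287e+8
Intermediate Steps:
m(x) = -x
(49786 + m(-16))*((18920/(-10540) - 4899/3746) - 8488) = (49786 - 1*(-16))*((18920/(-10540) - 4899/3746) - 8488) = (49786 + 16)*((18920*(-1/10540) - 4899*1/3746) - 8488) = 49802*((-946/527 - 4899/3746) - 8488) = 49802*(-6125489/1974142 - 8488) = 49802*(-16762642785/1974142) = -417406567989285/987071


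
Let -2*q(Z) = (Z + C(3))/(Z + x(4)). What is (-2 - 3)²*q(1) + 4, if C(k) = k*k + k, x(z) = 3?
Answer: -293/8 ≈ -36.625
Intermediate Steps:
C(k) = k + k² (C(k) = k² + k = k + k²)
q(Z) = -(12 + Z)/(2*(3 + Z)) (q(Z) = -(Z + 3*(1 + 3))/(2*(Z + 3)) = -(Z + 3*4)/(2*(3 + Z)) = -(Z + 12)/(2*(3 + Z)) = -(12 + Z)/(2*(3 + Z)))
(-2 - 3)²*q(1) + 4 = (-2 - 3)²*((-12 - 1*1)/(2*(3 + 1))) + 4 = (-5)²*((½)*(-12 - 1)/4) + 4 = 25*((½)*(¼)*(-13)) + 4 = 25*(-13/8) + 4 = -325/8 + 4 = -293/8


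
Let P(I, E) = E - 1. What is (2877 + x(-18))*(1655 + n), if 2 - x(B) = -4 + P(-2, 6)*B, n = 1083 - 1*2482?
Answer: 761088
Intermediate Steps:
P(I, E) = -1 + E
n = -1399 (n = 1083 - 2482 = -1399)
x(B) = 6 - 5*B (x(B) = 2 - (-4 + (-1 + 6)*B) = 2 - (-4 + 5*B) = 2 + (4 - 5*B) = 6 - 5*B)
(2877 + x(-18))*(1655 + n) = (2877 + (6 - 5*(-18)))*(1655 - 1399) = (2877 + (6 + 90))*256 = (2877 + 96)*256 = 2973*256 = 761088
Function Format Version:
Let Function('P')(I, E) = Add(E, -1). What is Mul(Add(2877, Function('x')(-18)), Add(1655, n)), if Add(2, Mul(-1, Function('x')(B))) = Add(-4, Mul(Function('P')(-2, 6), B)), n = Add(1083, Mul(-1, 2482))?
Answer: 761088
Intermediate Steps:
Function('P')(I, E) = Add(-1, E)
n = -1399 (n = Add(1083, -2482) = -1399)
Function('x')(B) = Add(6, Mul(-5, B)) (Function('x')(B) = Add(2, Mul(-1, Add(-4, Mul(Add(-1, 6), B)))) = Add(2, Mul(-1, Add(-4, Mul(5, B)))) = Add(2, Add(4, Mul(-5, B))) = Add(6, Mul(-5, B)))
Mul(Add(2877, Function('x')(-18)), Add(1655, n)) = Mul(Add(2877, Add(6, Mul(-5, -18))), Add(1655, -1399)) = Mul(Add(2877, Add(6, 90)), 256) = Mul(Add(2877, 96), 256) = Mul(2973, 256) = 761088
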